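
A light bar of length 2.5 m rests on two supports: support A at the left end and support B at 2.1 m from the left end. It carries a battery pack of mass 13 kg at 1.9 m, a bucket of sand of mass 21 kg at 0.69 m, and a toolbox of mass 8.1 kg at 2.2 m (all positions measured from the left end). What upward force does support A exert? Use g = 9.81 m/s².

R_A ≈ 147 N

Taking torques about support B:
Battery pack: 13 × 9.81 = 127.5 N down at 1.9 m → arm 0.2 m, τ = 127.5 × 0.2 = 25.5 N·m counterclockwise.
Bucket of sand: 21 × 9.81 = 206 N down at 0.69 m → arm 1.41 m, τ = 206 × 1.41 = 290.5 N·m counterclockwise.
Toolbox: 8.1 × 9.81 = 79.46 N down at 2.2 m → arm 0.1 m, τ = 79.46 × 0.1 = 7.946 N·m clockwise.
Net load moment about support B = 308.1 N·m counterclockwise.
Reaction R at support A is upward at 0 m, arm 2.1 m → moment R × 2.1 clockwise.
For rotational equilibrium, R × 2.1 = 308.1, so R = 147 N.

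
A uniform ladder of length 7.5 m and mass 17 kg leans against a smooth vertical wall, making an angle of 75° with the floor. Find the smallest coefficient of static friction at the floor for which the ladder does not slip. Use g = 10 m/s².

μ_min ≈ 0.134

About the foot of the ladder:
Ladder weight 17×10 = 170 N acts at 3.75 m along the ladder; its horizontal arm is 3.75·cos75° = 0.9706 m → τ = 165 N·m clockwise.
Wall normal N acts horizontally at the top; its moment arm is the height L sinθ = 7.5·sin75° = 7.244 m, counterclockwise.
Στ = 0 ⇒ N × 7.244 = 165 ⇒ N = 22.78 N.
ΣFx = 0 ⇒ f = N_wall = 22.78 N. ΣFy = 0 ⇒ N_floor = 170 N.
μ_min = f / N_floor = 22.78 / 170 = 0.134.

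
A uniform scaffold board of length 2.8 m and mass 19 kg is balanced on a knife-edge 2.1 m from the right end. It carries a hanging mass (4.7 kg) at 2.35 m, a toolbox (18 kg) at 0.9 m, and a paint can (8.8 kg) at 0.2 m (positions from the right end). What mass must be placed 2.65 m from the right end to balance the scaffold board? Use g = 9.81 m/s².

Choose the knife-edge (at 2.1 m from the right end) as the axis so the support reaction has zero arm there.
Beam weight: 19 × 9.81 = 186.4 N down at 1.4 m → arm 0.7 m, τ = 186.4 × 0.7 = 130.5 N·m clockwise.
Hanging mass: 4.7 × 9.81 = 46.11 N down at 2.35 m → arm 0.25 m, τ = 46.11 × 0.25 = 11.53 N·m counterclockwise.
Toolbox: 18 × 9.81 = 176.6 N down at 0.9 m → arm 1.2 m, τ = 176.6 × 1.2 = 211.9 N·m clockwise.
Paint can: 8.8 × 9.81 = 86.33 N down at 0.2 m → arm 1.9 m, τ = 86.33 × 1.9 = 164 N·m clockwise.
Net moment of known loads = 494.9 N·m clockwise.
An unknown mass m at 2.65 m has arm 0.55 m; its moment is m·g·0.55 counterclockwise.
Στ = 0 ⇒ m × 9.81 × 0.55 = 494.9 ⇒ m = 494.9 / (9.81 × 0.55) = 91.7 kg.

m ≈ 91.7 kg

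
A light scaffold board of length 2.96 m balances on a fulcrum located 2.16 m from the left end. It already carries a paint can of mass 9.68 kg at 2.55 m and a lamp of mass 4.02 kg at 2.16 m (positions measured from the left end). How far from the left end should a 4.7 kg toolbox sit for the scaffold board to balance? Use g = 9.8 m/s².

Choose the fulcrum (at 2.16 m from the left end) as the axis so the support reaction has zero arm there.
Paint can: 9.68 × 9.8 = 94.86 N down at 2.55 m → arm 0.39 m, τ = 94.86 × 0.39 = 37 N·m clockwise.
Lamp: acts at the fulcrum, moment arm 0 → no torque.
Net moment of existing loads = 37 N·m clockwise.
The toolbox weighs 4.7 × 9.8 = 46.06 N and must supply an equal counterclockwise moment, so its lever arm about the fulcrum is 37 / 46.06 = 0.803 m.
That puts it at 2.16 − 0.803 = 1.36 m from the left end.

x ≈ 1.36 m from the left end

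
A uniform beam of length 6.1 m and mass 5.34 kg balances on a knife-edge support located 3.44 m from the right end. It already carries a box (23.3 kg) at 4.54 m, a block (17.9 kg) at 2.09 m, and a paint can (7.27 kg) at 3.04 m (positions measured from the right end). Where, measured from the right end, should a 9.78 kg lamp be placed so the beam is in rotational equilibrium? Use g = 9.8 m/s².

Choose the knife-edge support (at 3.44 m from the right end) as the axis so the support reaction has zero arm there.
Beam weight: 5.34 × 9.8 = 52.33 N down at 3.05 m → arm 0.39 m, τ = 52.33 × 0.39 = 20.41 N·m clockwise.
Box: 23.3 × 9.8 = 228.3 N down at 4.54 m → arm 1.1 m, τ = 228.3 × 1.1 = 251.1 N·m counterclockwise.
Block: 17.9 × 9.8 = 175.4 N down at 2.09 m → arm 1.35 m, τ = 175.4 × 1.35 = 236.8 N·m clockwise.
Paint can: 7.27 × 9.8 = 71.25 N down at 3.04 m → arm 0.4 m, τ = 71.25 × 0.4 = 28.5 N·m clockwise.
Net moment of existing loads = 34.61 N·m clockwise.
The lamp weighs 9.78 × 9.8 = 95.84 N and must supply an equal counterclockwise moment, so its lever arm about the knife-edge support is 34.61 / 95.84 = 0.361 m.
That puts it at 3.44 + 0.361 = 3.8 m from the right end.

x ≈ 3.8 m from the right end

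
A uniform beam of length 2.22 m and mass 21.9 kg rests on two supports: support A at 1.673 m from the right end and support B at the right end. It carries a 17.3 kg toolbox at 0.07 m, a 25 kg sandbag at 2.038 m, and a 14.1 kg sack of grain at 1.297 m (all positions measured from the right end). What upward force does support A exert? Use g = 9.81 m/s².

About support B:
Beam weight: 21.9 × 9.81 = 214.8 N down at 1.11 m → arm 1.11 m, τ = 214.8 × 1.11 = 238.4 N·m counterclockwise.
Toolbox: 17.3 × 9.81 = 169.7 N down at 0.07 m → arm 0.07 m, τ = 169.7 × 0.07 = 11.88 N·m counterclockwise.
Sandbag: 25 × 9.81 = 245.2 N down at 2.038 m → arm 2.038 m, τ = 245.2 × 2.038 = 499.7 N·m counterclockwise.
Sack of grain: 14.1 × 9.81 = 138.3 N down at 1.297 m → arm 1.297 m, τ = 138.3 × 1.297 = 179.4 N·m counterclockwise.
Net load moment about support B = 929.4 N·m counterclockwise.
Reaction R at support A is upward at 1.673 m, arm 1.673 m → moment R × 1.673 clockwise.
Setting net torque to zero: R × 1.673 = 929.4 → R = 556 N.

R_A ≈ 556 N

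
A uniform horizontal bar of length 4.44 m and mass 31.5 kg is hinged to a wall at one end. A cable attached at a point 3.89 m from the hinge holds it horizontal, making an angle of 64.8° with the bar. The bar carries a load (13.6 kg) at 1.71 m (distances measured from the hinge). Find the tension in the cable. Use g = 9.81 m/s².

Sum moments about the hinge (the unknown hinge reaction has zero arm there).
Beam weight: 31.5 × 9.81 = 309 N down at 2.22 m → arm 2.22 m, τ = 309 × 2.22 = 686 N·m clockwise.
Load: 13.6 × 9.81 = 133.4 N down at 1.71 m → arm 1.71 m, τ = 133.4 × 1.71 = 228.1 N·m clockwise.
Total clockwise load moment = 914.1 N·m.
The cable tension T acts at 3.89 m; only its component perpendicular to the bar, T sinθ, produces torque. sin 64.8° = 0.9048.
For rotational equilibrium, T × 3.89 × 0.9048 = 914.1, so T = 914.1 / 3.52 = 260 N.

T ≈ 260 N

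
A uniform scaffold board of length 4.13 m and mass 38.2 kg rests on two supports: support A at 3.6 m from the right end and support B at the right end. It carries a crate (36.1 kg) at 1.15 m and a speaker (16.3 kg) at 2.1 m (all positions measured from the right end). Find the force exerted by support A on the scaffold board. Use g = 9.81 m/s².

R_A ≈ 421 N

Choose support B as the axis so its reaction then has zero moment arm.
Beam weight: 38.2 × 9.81 = 374.7 N down at 2.065 m → arm 2.065 m, τ = 374.7 × 2.065 = 773.8 N·m counterclockwise.
Crate: 36.1 × 9.81 = 354.1 N down at 1.15 m → arm 1.15 m, τ = 354.1 × 1.15 = 407.2 N·m counterclockwise.
Speaker: 16.3 × 9.81 = 159.9 N down at 2.1 m → arm 2.1 m, τ = 159.9 × 2.1 = 335.8 N·m counterclockwise.
Net load moment about support B = 1517 N·m counterclockwise.
Reaction R at support A is upward at 3.6 m, arm 3.6 m → moment R × 3.6 clockwise.
Στ = 0 ⇒ R × 3.6 = 1517 ⇒ R = 421 N.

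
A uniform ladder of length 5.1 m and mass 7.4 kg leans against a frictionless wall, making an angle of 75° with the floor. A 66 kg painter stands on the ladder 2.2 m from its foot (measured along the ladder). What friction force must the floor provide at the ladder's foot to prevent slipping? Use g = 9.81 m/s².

f ≈ 84.6 N

Taking torques about the foot of the ladder:
Ladder weight 7.4×9.81 = 72.59 N acts at 2.55 m along the ladder; its horizontal arm is 2.55·cos75° = 0.66 m → τ = 47.91 N·m clockwise.
Painter: 66×9.81 = 647.5 N at 2.2 m → arm 0.5694 m → τ = 368.7 N·m clockwise.
Wall normal N acts horizontally at the top; its moment arm is the height L sinθ = 5.1·sin75° = 4.926 m, counterclockwise.
Στ = 0 ⇒ N × 4.926 = 416.6 ⇒ N = 84.6 N.
ΣFx = 0: friction at the foot balances the wall's push, so f = N_wall = 84.6 N.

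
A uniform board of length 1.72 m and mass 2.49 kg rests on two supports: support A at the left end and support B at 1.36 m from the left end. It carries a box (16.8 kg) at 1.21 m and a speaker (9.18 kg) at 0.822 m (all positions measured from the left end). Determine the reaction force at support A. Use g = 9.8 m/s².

R_A ≈ 62.7 N

About support B:
Beam weight: 2.49 × 9.8 = 24.4 N down at 0.86 m → arm 0.5 m, τ = 24.4 × 0.5 = 12.2 N·m counterclockwise.
Box: 16.8 × 9.8 = 164.6 N down at 1.21 m → arm 0.15 m, τ = 164.6 × 0.15 = 24.69 N·m counterclockwise.
Speaker: 9.18 × 9.8 = 89.96 N down at 0.822 m → arm 0.538 m, τ = 89.96 × 0.538 = 48.4 N·m counterclockwise.
Net load moment about support B = 85.29 N·m counterclockwise.
Reaction R at support A is upward at 0 m, arm 1.36 m → moment R × 1.36 clockwise.
Στ = 0 ⇒ R × 1.36 = 85.29 ⇒ R = 62.7 N.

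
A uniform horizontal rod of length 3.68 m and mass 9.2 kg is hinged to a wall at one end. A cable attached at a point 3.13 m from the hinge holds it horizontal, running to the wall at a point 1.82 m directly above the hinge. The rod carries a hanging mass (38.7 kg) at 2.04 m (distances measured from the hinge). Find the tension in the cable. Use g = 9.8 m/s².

Sum moments about the hinge (the unknown hinge reaction has zero arm there).
Beam weight: 9.2 × 9.8 = 90.16 N down at 1.84 m → arm 1.84 m, τ = 90.16 × 1.84 = 165.9 N·m clockwise.
Hanging mass: 38.7 × 9.8 = 379.3 N down at 2.04 m → arm 2.04 m, τ = 379.3 × 2.04 = 773.8 N·m clockwise.
Total clockwise load moment = 939.7 N·m.
The cable tension T acts at 3.13 m; only its component perpendicular to the rod, T sinθ, produces torque. sinθ = h/√(h²+d²) = 1.82/√(1.82²+3.13²) = 0.5027.
Setting net torque to zero: T × 3.13 × 0.5027 = 939.7 → T = 939.7 / 1.573 = 597 N.

T ≈ 597 N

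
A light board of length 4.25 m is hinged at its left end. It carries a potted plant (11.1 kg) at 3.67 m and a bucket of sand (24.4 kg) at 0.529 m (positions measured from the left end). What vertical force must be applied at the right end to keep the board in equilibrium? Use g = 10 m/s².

F ≈ 126 N

Taking torques about the left end:
Potted plant: 11.1 × 10 = 111 N down at 3.67 m → arm 3.67 m, τ = 111 × 3.67 = 407.4 N·m clockwise.
Bucket of sand: 24.4 × 10 = 244 N down at 0.529 m → arm 0.529 m, τ = 244 × 0.529 = 129.1 N·m clockwise.
Net moment of the loads = 536.5 N·m clockwise.
The upward force F acts at the right end, arm 4.25 m, giving F × 4.25 counterclockwise.
Setting net torque to zero: F × 4.25 = 536.5 → F = 536.5 / 4.25 = 126 N.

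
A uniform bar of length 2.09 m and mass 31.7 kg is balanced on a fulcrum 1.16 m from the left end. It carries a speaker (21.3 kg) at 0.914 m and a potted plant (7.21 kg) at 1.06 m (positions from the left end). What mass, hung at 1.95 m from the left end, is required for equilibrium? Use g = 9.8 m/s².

m ≈ 12.2 kg

Take moments about the fulcrum (at 1.16 m from the left end).
Beam weight: 31.7 × 9.8 = 310.7 N down at 1.045 m → arm 0.115 m, τ = 310.7 × 0.115 = 35.73 N·m counterclockwise.
Speaker: 21.3 × 9.8 = 208.7 N down at 0.914 m → arm 0.246 m, τ = 208.7 × 0.246 = 51.34 N·m counterclockwise.
Potted plant: 7.21 × 9.8 = 70.66 N down at 1.06 m → arm 0.1 m, τ = 70.66 × 0.1 = 7.066 N·m counterclockwise.
Net moment of known loads = 94.14 N·m counterclockwise.
An unknown mass m at 1.95 m has arm 0.79 m; its moment is m·g·0.79 clockwise.
Setting net torque to zero: m × 9.8 × 0.79 = 94.14 → m = 94.14 / (9.8 × 0.79) = 12.2 kg.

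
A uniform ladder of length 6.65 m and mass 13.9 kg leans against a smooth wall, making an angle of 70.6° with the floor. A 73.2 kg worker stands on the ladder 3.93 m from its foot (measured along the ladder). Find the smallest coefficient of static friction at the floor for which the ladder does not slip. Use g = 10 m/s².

Taking torques about the foot of the ladder:
Ladder weight 13.9×10 = 139 N acts at 3.325 m along the ladder; its horizontal arm is 3.325·cos70.6° = 1.104 m → τ = 153.5 N·m clockwise.
Worker: 73.2×10 = 732 N at 3.93 m → arm 1.305 m → τ = 955.3 N·m clockwise.
Wall normal N acts horizontally at the top; its moment arm is the height L sinθ = 6.65·sin70.6° = 6.272 m, counterclockwise.
Setting net torque to zero: N × 6.272 = 1109 → N = 176.8 N.
ΣFx = 0 ⇒ f = N_wall = 176.8 N. ΣFy = 0 ⇒ N_floor = 871 N.
μ_min = f / N_floor = 176.8 / 871 = 0.203.

μ_min ≈ 0.203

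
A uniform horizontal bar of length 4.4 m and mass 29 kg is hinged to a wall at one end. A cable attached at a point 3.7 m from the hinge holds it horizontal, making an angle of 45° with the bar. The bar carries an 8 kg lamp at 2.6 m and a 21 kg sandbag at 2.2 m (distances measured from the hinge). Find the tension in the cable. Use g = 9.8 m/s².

Sum moments about the hinge (the unknown hinge reaction has zero arm there).
Beam weight: 29 × 9.8 = 284.2 N down at 2.2 m → arm 2.2 m, τ = 284.2 × 2.2 = 625.2 N·m clockwise.
Lamp: 8 × 9.8 = 78.4 N down at 2.6 m → arm 2.6 m, τ = 78.4 × 2.6 = 203.8 N·m clockwise.
Sandbag: 21 × 9.8 = 205.8 N down at 2.2 m → arm 2.2 m, τ = 205.8 × 2.2 = 452.8 N·m clockwise.
Total clockwise load moment = 1282 N·m.
The cable tension T acts at 3.7 m; only its component perpendicular to the bar, T sinθ, produces torque. sin 45° = 0.7071.
Setting net torque to zero: T × 3.7 × 0.7071 = 1282 → T = 1282 / 2.616 = 490 N.

T ≈ 490 N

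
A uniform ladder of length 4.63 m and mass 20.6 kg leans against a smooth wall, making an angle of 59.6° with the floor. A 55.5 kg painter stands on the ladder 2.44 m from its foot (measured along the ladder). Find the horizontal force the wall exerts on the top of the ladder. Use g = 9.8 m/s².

N_wall ≈ 227 N

Taking torques about the foot of the ladder:
Ladder weight 20.6×9.8 = 201.9 N acts at 2.315 m along the ladder; its horizontal arm is 2.315·cos59.6° = 1.171 m → τ = 236.4 N·m clockwise.
Painter: 55.5×9.8 = 543.9 N at 2.44 m → arm 1.235 m → τ = 671.7 N·m clockwise.
Wall normal N acts horizontally at the top; its moment arm is the height L sinθ = 4.63·sin59.6° = 3.993 m, counterclockwise.
For rotational equilibrium, N × 3.993 = 908.1, so N = 227 N.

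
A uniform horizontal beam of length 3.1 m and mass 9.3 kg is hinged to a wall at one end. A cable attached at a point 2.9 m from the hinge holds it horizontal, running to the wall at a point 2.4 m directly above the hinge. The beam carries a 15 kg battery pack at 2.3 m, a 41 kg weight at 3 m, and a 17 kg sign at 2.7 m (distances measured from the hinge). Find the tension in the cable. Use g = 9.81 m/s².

T ≈ 1160 N

Taking torques about the hinge:
Beam weight: 9.3 × 9.81 = 91.23 N down at 1.55 m → arm 1.55 m, τ = 91.23 × 1.55 = 141.4 N·m clockwise.
Battery pack: 15 × 9.81 = 147.2 N down at 2.3 m → arm 2.3 m, τ = 147.2 × 2.3 = 338.6 N·m clockwise.
Weight: 41 × 9.81 = 402.2 N down at 3 m → arm 3 m, τ = 402.2 × 3 = 1207 N·m clockwise.
Sign: 17 × 9.81 = 166.8 N down at 2.7 m → arm 2.7 m, τ = 166.8 × 2.7 = 450.4 N·m clockwise.
Total clockwise load moment = 2137 N·m.
The cable tension T acts at 2.9 m; only its component perpendicular to the beam, T sinθ, produces torque. sinθ = h/√(h²+d²) = 2.4/√(2.4²+2.9²) = 0.6376.
Setting net torque to zero: T × 2.9 × 0.6376 = 2137 → T = 2137 / 1.849 = 1160 N.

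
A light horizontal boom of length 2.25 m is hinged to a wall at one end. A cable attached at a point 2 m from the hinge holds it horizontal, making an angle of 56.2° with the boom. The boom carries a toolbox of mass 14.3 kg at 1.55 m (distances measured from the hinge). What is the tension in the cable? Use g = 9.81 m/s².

About the hinge:
Toolbox: 14.3 × 9.81 = 140.3 N down at 1.55 m → arm 1.55 m, τ = 140.3 × 1.55 = 217.5 N·m clockwise.
Total clockwise load moment = 217.5 N·m.
The cable tension T acts at 2 m; only its component perpendicular to the boom, T sinθ, produces torque. sin 56.2° = 0.831.
For rotational equilibrium, T × 2 × 0.831 = 217.5, so T = 217.5 / 1.662 = 131 N.

T ≈ 131 N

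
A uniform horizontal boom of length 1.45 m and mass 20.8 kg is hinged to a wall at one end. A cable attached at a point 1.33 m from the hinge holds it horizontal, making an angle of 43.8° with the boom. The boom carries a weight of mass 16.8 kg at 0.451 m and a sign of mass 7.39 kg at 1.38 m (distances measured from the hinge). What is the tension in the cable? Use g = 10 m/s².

T ≈ 357 N

Take moments about the hinge.
Beam weight: 20.8 × 10 = 208 N down at 0.725 m → arm 0.725 m, τ = 208 × 0.725 = 150.8 N·m clockwise.
Weight: 16.8 × 10 = 168 N down at 0.451 m → arm 0.451 m, τ = 168 × 0.451 = 75.77 N·m clockwise.
Sign: 7.39 × 10 = 73.9 N down at 1.38 m → arm 1.38 m, τ = 73.9 × 1.38 = 102 N·m clockwise.
Total clockwise load moment = 328.6 N·m.
The cable tension T acts at 1.33 m; only its component perpendicular to the boom, T sinθ, produces torque. sin 43.8° = 0.6921.
Στ = 0 ⇒ T × 1.33 × 0.6921 = 328.6 ⇒ T = 328.6 / 0.9205 = 357 N.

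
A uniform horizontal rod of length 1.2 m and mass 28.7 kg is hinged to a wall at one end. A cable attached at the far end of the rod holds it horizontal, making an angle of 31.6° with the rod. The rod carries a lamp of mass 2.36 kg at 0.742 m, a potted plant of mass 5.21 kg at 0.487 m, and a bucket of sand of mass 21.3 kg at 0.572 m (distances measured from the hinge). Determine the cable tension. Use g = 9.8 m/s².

T ≈ 525 N

Sum moments about the hinge (the unknown hinge reaction has zero arm there).
Beam weight: 28.7 × 9.8 = 281.3 N down at 0.6 m → arm 0.6 m, τ = 281.3 × 0.6 = 168.8 N·m clockwise.
Lamp: 2.36 × 9.8 = 23.13 N down at 0.742 m → arm 0.742 m, τ = 23.13 × 0.742 = 17.16 N·m clockwise.
Potted plant: 5.21 × 9.8 = 51.06 N down at 0.487 m → arm 0.487 m, τ = 51.06 × 0.487 = 24.87 N·m clockwise.
Bucket of sand: 21.3 × 9.8 = 208.7 N down at 0.572 m → arm 0.572 m, τ = 208.7 × 0.572 = 119.4 N·m clockwise.
Total clockwise load moment = 330.2 N·m.
The cable tension T acts at 1.2 m; only its component perpendicular to the rod, T sinθ, produces torque. sin 31.6° = 0.524.
For rotational equilibrium, T × 1.2 × 0.524 = 330.2, so T = 330.2 / 0.6288 = 525 N.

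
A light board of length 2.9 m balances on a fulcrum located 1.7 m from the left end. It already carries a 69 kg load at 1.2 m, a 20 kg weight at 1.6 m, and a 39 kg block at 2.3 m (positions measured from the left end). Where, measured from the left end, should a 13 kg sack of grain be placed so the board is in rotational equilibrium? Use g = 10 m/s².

x ≈ 2.71 m from the left end

About the fulcrum (at 1.7 m from the left end):
Load: 69 × 10 = 690 N down at 1.2 m → arm 0.5 m, τ = 690 × 0.5 = 345 N·m counterclockwise.
Weight: 20 × 10 = 200 N down at 1.6 m → arm 0.1 m, τ = 200 × 0.1 = 20 N·m counterclockwise.
Block: 39 × 10 = 390 N down at 2.3 m → arm 0.6 m, τ = 390 × 0.6 = 234 N·m clockwise.
Net moment of existing loads = 131 N·m counterclockwise.
The sack of grain weighs 13 × 10 = 130 N and must supply an equal clockwise moment, so its lever arm about the fulcrum is 131 / 130 = 1.01 m.
That puts it at 1.7 + 1.01 = 2.71 m from the left end.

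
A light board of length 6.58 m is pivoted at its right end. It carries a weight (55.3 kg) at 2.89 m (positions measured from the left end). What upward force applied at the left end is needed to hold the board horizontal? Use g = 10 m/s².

About the right end:
Weight: 55.3 × 10 = 553 N down at 2.89 m → arm 3.69 m, τ = 553 × 3.69 = 2041 N·m counterclockwise.
Net moment of the loads = 2041 N·m counterclockwise.
The upward force F acts at the left end, arm 6.58 m, giving F × 6.58 clockwise.
Στ = 0 ⇒ F × 6.58 = 2041 ⇒ F = 2041 / 6.58 = 310 N.

F ≈ 310 N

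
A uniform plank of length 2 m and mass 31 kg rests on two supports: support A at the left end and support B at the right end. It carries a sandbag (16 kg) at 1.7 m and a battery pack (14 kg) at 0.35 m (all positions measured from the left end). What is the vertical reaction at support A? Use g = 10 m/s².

About support B:
Beam weight: 31 × 10 = 310 N down at 1 m → arm 1 m, τ = 310 × 1 = 310 N·m counterclockwise.
Sandbag: 16 × 10 = 160 N down at 1.7 m → arm 0.3 m, τ = 160 × 0.3 = 48 N·m counterclockwise.
Battery pack: 14 × 10 = 140 N down at 0.35 m → arm 1.65 m, τ = 140 × 1.65 = 231 N·m counterclockwise.
Net load moment about support B = 589 N·m counterclockwise.
Reaction R at support A is upward at 0 m, arm 2 m → moment R × 2 clockwise.
Στ = 0 ⇒ R × 2 = 589 ⇒ R = 294 N.

R_A ≈ 294 N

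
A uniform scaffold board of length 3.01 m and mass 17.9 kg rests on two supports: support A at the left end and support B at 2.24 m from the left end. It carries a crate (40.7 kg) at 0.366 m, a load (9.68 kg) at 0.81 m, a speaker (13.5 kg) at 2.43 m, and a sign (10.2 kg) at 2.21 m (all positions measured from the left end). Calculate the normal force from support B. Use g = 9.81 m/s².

Taking torques about support A:
Beam weight: 17.9 × 9.81 = 175.6 N down at 1.505 m → arm 1.505 m, τ = 175.6 × 1.505 = 264.3 N·m clockwise.
Crate: 40.7 × 9.81 = 399.3 N down at 0.366 m → arm 0.366 m, τ = 399.3 × 0.366 = 146.1 N·m clockwise.
Load: 9.68 × 9.81 = 94.96 N down at 0.81 m → arm 0.81 m, τ = 94.96 × 0.81 = 76.92 N·m clockwise.
Speaker: 13.5 × 9.81 = 132.4 N down at 2.43 m → arm 2.43 m, τ = 132.4 × 2.43 = 321.7 N·m clockwise.
Sign: 10.2 × 9.81 = 100.1 N down at 2.21 m → arm 2.21 m, τ = 100.1 × 2.21 = 221.2 N·m clockwise.
Net load moment about support A = 1030 N·m clockwise.
Reaction R at support B is upward at 2.24 m, arm 2.24 m → moment R × 2.24 counterclockwise.
Setting net torque to zero: R × 2.24 = 1030 → R = 460 N.

R_B ≈ 460 N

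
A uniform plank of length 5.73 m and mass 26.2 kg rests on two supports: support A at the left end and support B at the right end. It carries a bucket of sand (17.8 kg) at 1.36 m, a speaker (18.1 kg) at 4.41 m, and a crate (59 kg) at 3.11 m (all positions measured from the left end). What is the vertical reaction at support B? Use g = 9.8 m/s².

Taking torques about support A:
Beam weight: 26.2 × 9.8 = 256.8 N down at 2.865 m → arm 2.865 m, τ = 256.8 × 2.865 = 735.7 N·m clockwise.
Bucket of sand: 17.8 × 9.8 = 174.4 N down at 1.36 m → arm 1.36 m, τ = 174.4 × 1.36 = 237.2 N·m clockwise.
Speaker: 18.1 × 9.8 = 177.4 N down at 4.41 m → arm 4.41 m, τ = 177.4 × 4.41 = 782.3 N·m clockwise.
Crate: 59 × 9.8 = 578.2 N down at 3.11 m → arm 3.11 m, τ = 578.2 × 3.11 = 1798 N·m clockwise.
Net load moment about support A = 3553 N·m clockwise.
Reaction R at support B is upward at 5.73 m, arm 5.73 m → moment R × 5.73 counterclockwise.
Setting net torque to zero: R × 5.73 = 3553 → R = 620 N.

R_B ≈ 620 N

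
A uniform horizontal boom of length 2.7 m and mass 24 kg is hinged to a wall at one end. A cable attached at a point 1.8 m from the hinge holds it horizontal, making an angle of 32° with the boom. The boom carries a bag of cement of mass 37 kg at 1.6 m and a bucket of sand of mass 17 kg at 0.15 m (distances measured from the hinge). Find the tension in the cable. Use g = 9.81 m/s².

Choose the hinge as the axis so the unknown hinge reaction has zero arm there.
Beam weight: 24 × 9.81 = 235.4 N down at 1.35 m → arm 1.35 m, τ = 235.4 × 1.35 = 317.8 N·m clockwise.
Bag of cement: 37 × 9.81 = 363 N down at 1.6 m → arm 1.6 m, τ = 363 × 1.6 = 580.8 N·m clockwise.
Bucket of sand: 17 × 9.81 = 166.8 N down at 0.15 m → arm 0.15 m, τ = 166.8 × 0.15 = 25.02 N·m clockwise.
Total clockwise load moment = 923.6 N·m.
The cable tension T acts at 1.8 m; only its component perpendicular to the boom, T sinθ, produces torque. sin 32° = 0.5299.
For rotational equilibrium, T × 1.8 × 0.5299 = 923.6, so T = 923.6 / 0.9538 = 968 N.

T ≈ 968 N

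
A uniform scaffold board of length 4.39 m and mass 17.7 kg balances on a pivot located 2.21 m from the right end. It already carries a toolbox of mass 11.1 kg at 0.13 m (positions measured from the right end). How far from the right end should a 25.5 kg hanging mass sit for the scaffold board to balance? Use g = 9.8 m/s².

Taking torques about the pivot (at 2.21 m from the right end):
Beam weight: 17.7 × 9.8 = 173.5 N down at 2.195 m → arm 0.015 m, τ = 173.5 × 0.015 = 2.603 N·m clockwise.
Toolbox: 11.1 × 9.8 = 108.8 N down at 0.13 m → arm 2.08 m, τ = 108.8 × 2.08 = 226.3 N·m clockwise.
Net moment of existing loads = 228.9 N·m clockwise.
The hanging mass weighs 25.5 × 9.8 = 249.9 N and must supply an equal counterclockwise moment, so its lever arm about the pivot is 228.9 / 249.9 = 0.916 m.
That puts it at 2.21 + 0.916 = 3.13 m from the right end.

x ≈ 3.13 m from the right end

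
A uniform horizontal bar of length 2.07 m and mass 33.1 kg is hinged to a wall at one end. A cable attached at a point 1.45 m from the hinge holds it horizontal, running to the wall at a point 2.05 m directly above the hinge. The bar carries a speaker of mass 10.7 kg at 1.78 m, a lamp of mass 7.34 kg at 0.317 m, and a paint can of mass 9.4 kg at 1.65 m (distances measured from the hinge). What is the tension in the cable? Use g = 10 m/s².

T ≈ 601 N

Choose the hinge as the axis so the unknown hinge reaction has zero arm there.
Beam weight: 33.1 × 10 = 331 N down at 1.035 m → arm 1.035 m, τ = 331 × 1.035 = 342.6 N·m clockwise.
Speaker: 10.7 × 10 = 107 N down at 1.78 m → arm 1.78 m, τ = 107 × 1.78 = 190.5 N·m clockwise.
Lamp: 7.34 × 10 = 73.4 N down at 0.317 m → arm 0.317 m, τ = 73.4 × 0.317 = 23.27 N·m clockwise.
Paint can: 9.4 × 10 = 94 N down at 1.65 m → arm 1.65 m, τ = 94 × 1.65 = 155.1 N·m clockwise.
Total clockwise load moment = 711.5 N·m.
The cable tension T acts at 1.45 m; only its component perpendicular to the bar, T sinθ, produces torque. sinθ = h/√(h²+d²) = 2.05/√(2.05²+1.45²) = 0.8164.
Setting net torque to zero: T × 1.45 × 0.8164 = 711.5 → T = 711.5 / 1.184 = 601 N.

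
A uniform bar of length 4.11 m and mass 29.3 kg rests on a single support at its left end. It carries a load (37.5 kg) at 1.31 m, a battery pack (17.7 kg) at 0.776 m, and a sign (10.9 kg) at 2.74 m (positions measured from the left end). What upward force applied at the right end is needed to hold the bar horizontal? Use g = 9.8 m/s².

Taking torques about the left end:
Beam weight: 29.3 × 9.8 = 287.1 N down at 2.055 m → arm 2.055 m, τ = 287.1 × 2.055 = 590 N·m clockwise.
Load: 37.5 × 9.8 = 367.5 N down at 1.31 m → arm 1.31 m, τ = 367.5 × 1.31 = 481.4 N·m clockwise.
Battery pack: 17.7 × 9.8 = 173.5 N down at 0.776 m → arm 0.776 m, τ = 173.5 × 0.776 = 134.6 N·m clockwise.
Sign: 10.9 × 9.8 = 106.8 N down at 2.74 m → arm 2.74 m, τ = 106.8 × 2.74 = 292.6 N·m clockwise.
Net moment of the loads = 1499 N·m clockwise.
The upward force F acts at the right end, arm 4.11 m, giving F × 4.11 counterclockwise.
Setting net torque to zero: F × 4.11 = 1499 → F = 1499 / 4.11 = 365 N.

F ≈ 365 N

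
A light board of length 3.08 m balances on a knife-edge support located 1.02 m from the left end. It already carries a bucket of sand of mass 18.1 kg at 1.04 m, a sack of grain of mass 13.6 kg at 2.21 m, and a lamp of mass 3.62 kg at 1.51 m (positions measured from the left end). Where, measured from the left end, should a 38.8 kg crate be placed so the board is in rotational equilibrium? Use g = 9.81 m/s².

x ≈ 0.548 m from the left end

About the knife-edge support (at 1.02 m from the left end):
Bucket of sand: 18.1 × 9.81 = 177.6 N down at 1.04 m → arm 0.02 m, τ = 177.6 × 0.02 = 3.552 N·m clockwise.
Sack of grain: 13.6 × 9.81 = 133.4 N down at 2.21 m → arm 1.19 m, τ = 133.4 × 1.19 = 158.7 N·m clockwise.
Lamp: 3.62 × 9.81 = 35.51 N down at 1.51 m → arm 0.49 m, τ = 35.51 × 0.49 = 17.4 N·m clockwise.
Net moment of existing loads = 179.7 N·m clockwise.
The crate weighs 38.8 × 9.81 = 380.6 N and must supply an equal counterclockwise moment, so its lever arm about the knife-edge support is 179.7 / 380.6 = 0.472 m.
That puts it at 1.02 − 0.472 = 0.548 m from the left end.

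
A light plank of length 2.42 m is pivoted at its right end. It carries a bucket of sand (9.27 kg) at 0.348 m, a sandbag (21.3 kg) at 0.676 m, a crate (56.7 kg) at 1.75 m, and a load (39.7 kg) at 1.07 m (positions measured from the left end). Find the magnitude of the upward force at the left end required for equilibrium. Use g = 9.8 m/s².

F ≈ 599 N

Taking torques about the right end:
Bucket of sand: 9.27 × 9.8 = 90.85 N down at 0.348 m → arm 2.072 m, τ = 90.85 × 2.072 = 188.2 N·m counterclockwise.
Sandbag: 21.3 × 9.8 = 208.7 N down at 0.676 m → arm 1.744 m, τ = 208.7 × 1.744 = 364 N·m counterclockwise.
Crate: 56.7 × 9.8 = 555.7 N down at 1.75 m → arm 0.67 m, τ = 555.7 × 0.67 = 372.3 N·m counterclockwise.
Load: 39.7 × 9.8 = 389.1 N down at 1.07 m → arm 1.35 m, τ = 389.1 × 1.35 = 525.3 N·m counterclockwise.
Net moment of the loads = 1450 N·m counterclockwise.
The upward force F acts at the left end, arm 2.42 m, giving F × 2.42 clockwise.
Balancing moments: F × 2.42 = 1450, giving F = 1450 / 2.42 = 599 N.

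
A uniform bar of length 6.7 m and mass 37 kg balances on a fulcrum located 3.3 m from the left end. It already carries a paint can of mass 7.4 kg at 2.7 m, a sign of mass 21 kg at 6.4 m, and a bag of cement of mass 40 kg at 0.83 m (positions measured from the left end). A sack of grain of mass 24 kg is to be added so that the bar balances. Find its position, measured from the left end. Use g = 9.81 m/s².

Sum moments about the fulcrum (at 3.3 m from the left end) (the support reaction has zero arm there).
Beam weight: 37 × 9.81 = 363 N down at 3.35 m → arm 0.05 m, τ = 363 × 0.05 = 18.15 N·m clockwise.
Paint can: 7.4 × 9.81 = 72.59 N down at 2.7 m → arm 0.6 m, τ = 72.59 × 0.6 = 43.55 N·m counterclockwise.
Sign: 21 × 9.81 = 206 N down at 6.4 m → arm 3.1 m, τ = 206 × 3.1 = 638.6 N·m clockwise.
Bag of cement: 40 × 9.81 = 392.4 N down at 0.83 m → arm 2.47 m, τ = 392.4 × 2.47 = 969.2 N·m counterclockwise.
Net moment of existing loads = 356 N·m counterclockwise.
The sack of grain weighs 24 × 9.81 = 235.4 N and must supply an equal clockwise moment, so its lever arm about the fulcrum is 356 / 235.4 = 1.51 m.
That puts it at 3.3 + 1.51 = 4.81 m from the left end.

x ≈ 4.81 m from the left end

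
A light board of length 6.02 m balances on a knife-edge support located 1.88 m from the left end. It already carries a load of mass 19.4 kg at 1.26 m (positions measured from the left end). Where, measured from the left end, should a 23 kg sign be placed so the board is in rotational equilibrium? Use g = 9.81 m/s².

About the knife-edge support (at 1.88 m from the left end):
Load: 19.4 × 9.81 = 190.3 N down at 1.26 m → arm 0.62 m, τ = 190.3 × 0.62 = 118 N·m counterclockwise.
Net moment of existing loads = 118 N·m counterclockwise.
The sign weighs 23 × 9.81 = 225.6 N and must supply an equal clockwise moment, so its lever arm about the knife-edge support is 118 / 225.6 = 0.523 m.
That puts it at 1.88 + 0.523 = 2.4 m from the left end.

x ≈ 2.4 m from the left end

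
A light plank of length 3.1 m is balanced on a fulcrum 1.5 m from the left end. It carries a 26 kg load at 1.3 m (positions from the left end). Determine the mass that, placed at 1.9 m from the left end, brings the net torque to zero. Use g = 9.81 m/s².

About the fulcrum (at 1.5 m from the left end):
Load: 26 × 9.81 = 255.1 N down at 1.3 m → arm 0.2 m, τ = 255.1 × 0.2 = 51.02 N·m counterclockwise.
Net moment of known loads = 51.02 N·m counterclockwise.
An unknown mass m at 1.9 m has arm 0.4 m; its moment is m·g·0.4 clockwise.
Balancing moments: m × 9.81 × 0.4 = 51.02, giving m = 51.02 / (9.81 × 0.4) = 13 kg.

m ≈ 13 kg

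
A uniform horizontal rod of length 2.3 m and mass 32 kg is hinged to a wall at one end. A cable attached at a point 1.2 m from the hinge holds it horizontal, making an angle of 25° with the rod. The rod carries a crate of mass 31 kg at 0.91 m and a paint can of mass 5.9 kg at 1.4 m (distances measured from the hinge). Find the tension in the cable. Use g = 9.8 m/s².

Choose the hinge as the axis so the unknown hinge reaction has zero arm there.
Beam weight: 32 × 9.8 = 313.6 N down at 1.15 m → arm 1.15 m, τ = 313.6 × 1.15 = 360.6 N·m clockwise.
Crate: 31 × 9.8 = 303.8 N down at 0.91 m → arm 0.91 m, τ = 303.8 × 0.91 = 276.5 N·m clockwise.
Paint can: 5.9 × 9.8 = 57.82 N down at 1.4 m → arm 1.4 m, τ = 57.82 × 1.4 = 80.95 N·m clockwise.
Total clockwise load moment = 718.1 N·m.
The cable tension T acts at 1.2 m; only its component perpendicular to the rod, T sinθ, produces torque. sin 25° = 0.4226.
Στ = 0 ⇒ T × 1.2 × 0.4226 = 718.1 ⇒ T = 718.1 / 0.5071 = 1420 N.

T ≈ 1420 N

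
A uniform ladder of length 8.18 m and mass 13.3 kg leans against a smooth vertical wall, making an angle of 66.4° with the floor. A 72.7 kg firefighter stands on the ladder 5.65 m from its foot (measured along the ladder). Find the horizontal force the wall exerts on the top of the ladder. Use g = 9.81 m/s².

Take moments about the foot of the ladder.
Ladder weight 13.3×9.81 = 130.5 N acts at 4.09 m along the ladder; its horizontal arm is 4.09·cos66.4° = 1.637 m → τ = 213.6 N·m clockwise.
Firefighter: 72.7×9.81 = 713.2 N at 5.65 m → arm 2.262 m → τ = 1613 N·m clockwise.
Wall normal N acts horizontally at the top; its moment arm is the height L sinθ = 8.18·sin66.4° = 7.496 m, counterclockwise.
For rotational equilibrium, N × 7.496 = 1827, so N = 244 N.

N_wall ≈ 244 N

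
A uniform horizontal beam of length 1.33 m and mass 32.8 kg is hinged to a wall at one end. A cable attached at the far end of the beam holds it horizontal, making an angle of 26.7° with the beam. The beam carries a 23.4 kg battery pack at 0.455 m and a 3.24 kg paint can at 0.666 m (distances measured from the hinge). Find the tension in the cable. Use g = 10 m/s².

T ≈ 579 N

Choose the hinge as the axis so the unknown hinge reaction has zero arm there.
Beam weight: 32.8 × 10 = 328 N down at 0.665 m → arm 0.665 m, τ = 328 × 0.665 = 218.1 N·m clockwise.
Battery pack: 23.4 × 10 = 234 N down at 0.455 m → arm 0.455 m, τ = 234 × 0.455 = 106.5 N·m clockwise.
Paint can: 3.24 × 10 = 32.4 N down at 0.666 m → arm 0.666 m, τ = 32.4 × 0.666 = 21.58 N·m clockwise.
Total clockwise load moment = 346.2 N·m.
The cable tension T acts at 1.33 m; only its component perpendicular to the beam, T sinθ, produces torque. sin 26.7° = 0.4493.
For rotational equilibrium, T × 1.33 × 0.4493 = 346.2, so T = 346.2 / 0.5976 = 579 N.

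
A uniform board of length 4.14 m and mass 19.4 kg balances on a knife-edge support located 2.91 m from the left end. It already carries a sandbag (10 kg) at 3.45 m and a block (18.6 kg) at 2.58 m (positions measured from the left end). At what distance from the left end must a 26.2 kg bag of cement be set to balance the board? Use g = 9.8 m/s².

About the knife-edge support (at 2.91 m from the left end):
Beam weight: 19.4 × 9.8 = 190.1 N down at 2.07 m → arm 0.84 m, τ = 190.1 × 0.84 = 159.7 N·m counterclockwise.
Sandbag: 10 × 9.8 = 98 N down at 3.45 m → arm 0.54 m, τ = 98 × 0.54 = 52.92 N·m clockwise.
Block: 18.6 × 9.8 = 182.3 N down at 2.58 m → arm 0.33 m, τ = 182.3 × 0.33 = 60.16 N·m counterclockwise.
Net moment of existing loads = 166.9 N·m counterclockwise.
The bag of cement weighs 26.2 × 9.8 = 256.8 N and must supply an equal clockwise moment, so its lever arm about the knife-edge support is 166.9 / 256.8 = 0.65 m.
That puts it at 2.91 + 0.65 = 3.56 m from the left end.

x ≈ 3.56 m from the left end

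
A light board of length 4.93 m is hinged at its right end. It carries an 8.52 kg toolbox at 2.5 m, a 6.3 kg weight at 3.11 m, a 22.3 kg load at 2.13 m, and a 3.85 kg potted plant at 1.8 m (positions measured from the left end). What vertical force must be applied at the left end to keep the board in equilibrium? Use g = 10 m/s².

Choose the right end as the axis so the unknown pivot reaction has zero arm there.
Toolbox: 8.52 × 10 = 85.2 N down at 2.5 m → arm 2.43 m, τ = 85.2 × 2.43 = 207 N·m counterclockwise.
Weight: 6.3 × 10 = 63 N down at 3.11 m → arm 1.82 m, τ = 63 × 1.82 = 114.7 N·m counterclockwise.
Load: 22.3 × 10 = 223 N down at 2.13 m → arm 2.8 m, τ = 223 × 2.8 = 624.4 N·m counterclockwise.
Potted plant: 3.85 × 10 = 38.5 N down at 1.8 m → arm 3.13 m, τ = 38.5 × 3.13 = 120.5 N·m counterclockwise.
Net moment of the loads = 1067 N·m counterclockwise.
The upward force F acts at the left end, arm 4.93 m, giving F × 4.93 clockwise.
For rotational equilibrium, F × 4.93 = 1067, so F = 1067 / 4.93 = 216 N.

F ≈ 216 N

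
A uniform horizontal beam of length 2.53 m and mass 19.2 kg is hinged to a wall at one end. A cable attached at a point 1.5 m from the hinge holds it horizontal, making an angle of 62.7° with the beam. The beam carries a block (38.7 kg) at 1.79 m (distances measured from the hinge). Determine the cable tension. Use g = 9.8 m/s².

Take moments about the hinge.
Beam weight: 19.2 × 9.8 = 188.2 N down at 1.265 m → arm 1.265 m, τ = 188.2 × 1.265 = 238.1 N·m clockwise.
Block: 38.7 × 9.8 = 379.3 N down at 1.79 m → arm 1.79 m, τ = 379.3 × 1.79 = 678.9 N·m clockwise.
Total clockwise load moment = 917 N·m.
The cable tension T acts at 1.5 m; only its component perpendicular to the beam, T sinθ, produces torque. sin 62.7° = 0.8886.
Στ = 0 ⇒ T × 1.5 × 0.8886 = 917 ⇒ T = 917 / 1.333 = 688 N.

T ≈ 688 N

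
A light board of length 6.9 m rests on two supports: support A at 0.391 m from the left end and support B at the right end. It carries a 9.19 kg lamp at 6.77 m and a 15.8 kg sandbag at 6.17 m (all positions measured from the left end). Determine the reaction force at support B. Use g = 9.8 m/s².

R_B ≈ 226 N

About support A:
Lamp: 9.19 × 9.8 = 90.06 N down at 6.77 m → arm 6.379 m, τ = 90.06 × 6.379 = 574.5 N·m clockwise.
Sandbag: 15.8 × 9.8 = 154.8 N down at 6.17 m → arm 5.779 m, τ = 154.8 × 5.779 = 894.6 N·m clockwise.
Net load moment about support A = 1469 N·m clockwise.
Reaction R at support B is upward at 6.9 m, arm 6.509 m → moment R × 6.509 counterclockwise.
Setting net torque to zero: R × 6.509 = 1469 → R = 226 N.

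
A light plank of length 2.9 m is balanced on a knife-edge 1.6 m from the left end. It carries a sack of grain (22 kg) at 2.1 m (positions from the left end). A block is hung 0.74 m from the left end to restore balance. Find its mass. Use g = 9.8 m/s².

Taking torques about the knife-edge (at 1.6 m from the left end):
Sack of grain: 22 × 9.8 = 215.6 N down at 2.1 m → arm 0.5 m, τ = 215.6 × 0.5 = 107.8 N·m clockwise.
Net moment of known loads = 107.8 N·m clockwise.
An unknown mass m at 0.74 m has arm 0.86 m; its moment is m·g·0.86 counterclockwise.
Balancing moments: m × 9.8 × 0.86 = 107.8, giving m = 107.8 / (9.8 × 0.86) = 12.8 kg.

m ≈ 12.8 kg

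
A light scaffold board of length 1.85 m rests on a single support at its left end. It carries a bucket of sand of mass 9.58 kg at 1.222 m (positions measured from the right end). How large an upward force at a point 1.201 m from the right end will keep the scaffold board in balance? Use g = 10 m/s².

F ≈ 92.7 N

Sum moments about the left end (the unknown pivot reaction has zero arm there).
Bucket of sand: 9.58 × 10 = 95.8 N down at 1.222 m → arm 0.628 m, τ = 95.8 × 0.628 = 60.16 N·m clockwise.
Net moment of the loads = 60.16 N·m clockwise.
The upward force F acts at a point 1.201 m from the right end, arm 0.649 m, giving F × 0.649 counterclockwise.
Balancing moments: F × 0.649 = 60.16, giving F = 60.16 / 0.649 = 92.7 N.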